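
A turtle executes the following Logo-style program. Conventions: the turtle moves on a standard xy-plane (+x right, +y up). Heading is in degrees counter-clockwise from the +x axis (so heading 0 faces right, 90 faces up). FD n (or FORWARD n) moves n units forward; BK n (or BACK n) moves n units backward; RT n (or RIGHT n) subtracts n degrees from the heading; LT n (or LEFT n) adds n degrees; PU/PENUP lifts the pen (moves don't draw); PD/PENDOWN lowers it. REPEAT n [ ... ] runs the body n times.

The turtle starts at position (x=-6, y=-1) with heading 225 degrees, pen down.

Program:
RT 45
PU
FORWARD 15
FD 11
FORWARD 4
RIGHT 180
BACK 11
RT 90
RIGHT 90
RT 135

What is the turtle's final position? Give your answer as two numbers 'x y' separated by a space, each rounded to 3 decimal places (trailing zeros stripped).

Answer: -47 -1

Derivation:
Executing turtle program step by step:
Start: pos=(-6,-1), heading=225, pen down
RT 45: heading 225 -> 180
PU: pen up
FD 15: (-6,-1) -> (-21,-1) [heading=180, move]
FD 11: (-21,-1) -> (-32,-1) [heading=180, move]
FD 4: (-32,-1) -> (-36,-1) [heading=180, move]
RT 180: heading 180 -> 0
BK 11: (-36,-1) -> (-47,-1) [heading=0, move]
RT 90: heading 0 -> 270
RT 90: heading 270 -> 180
RT 135: heading 180 -> 45
Final: pos=(-47,-1), heading=45, 0 segment(s) drawn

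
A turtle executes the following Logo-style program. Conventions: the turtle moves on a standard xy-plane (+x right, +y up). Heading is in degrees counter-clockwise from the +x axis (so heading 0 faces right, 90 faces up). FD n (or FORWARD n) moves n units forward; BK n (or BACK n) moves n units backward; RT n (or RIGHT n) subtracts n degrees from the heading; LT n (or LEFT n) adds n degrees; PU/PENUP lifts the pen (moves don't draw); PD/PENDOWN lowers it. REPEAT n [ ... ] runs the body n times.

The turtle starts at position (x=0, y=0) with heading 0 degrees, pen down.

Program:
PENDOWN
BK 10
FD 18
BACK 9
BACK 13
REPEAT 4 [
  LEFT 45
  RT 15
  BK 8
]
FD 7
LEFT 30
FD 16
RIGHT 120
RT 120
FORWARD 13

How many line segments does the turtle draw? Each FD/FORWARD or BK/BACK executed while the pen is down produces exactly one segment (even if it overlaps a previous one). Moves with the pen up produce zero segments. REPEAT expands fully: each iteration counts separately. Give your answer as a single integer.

Executing turtle program step by step:
Start: pos=(0,0), heading=0, pen down
PD: pen down
BK 10: (0,0) -> (-10,0) [heading=0, draw]
FD 18: (-10,0) -> (8,0) [heading=0, draw]
BK 9: (8,0) -> (-1,0) [heading=0, draw]
BK 13: (-1,0) -> (-14,0) [heading=0, draw]
REPEAT 4 [
  -- iteration 1/4 --
  LT 45: heading 0 -> 45
  RT 15: heading 45 -> 30
  BK 8: (-14,0) -> (-20.928,-4) [heading=30, draw]
  -- iteration 2/4 --
  LT 45: heading 30 -> 75
  RT 15: heading 75 -> 60
  BK 8: (-20.928,-4) -> (-24.928,-10.928) [heading=60, draw]
  -- iteration 3/4 --
  LT 45: heading 60 -> 105
  RT 15: heading 105 -> 90
  BK 8: (-24.928,-10.928) -> (-24.928,-18.928) [heading=90, draw]
  -- iteration 4/4 --
  LT 45: heading 90 -> 135
  RT 15: heading 135 -> 120
  BK 8: (-24.928,-18.928) -> (-20.928,-25.856) [heading=120, draw]
]
FD 7: (-20.928,-25.856) -> (-24.428,-19.794) [heading=120, draw]
LT 30: heading 120 -> 150
FD 16: (-24.428,-19.794) -> (-38.285,-11.794) [heading=150, draw]
RT 120: heading 150 -> 30
RT 120: heading 30 -> 270
FD 13: (-38.285,-11.794) -> (-38.285,-24.794) [heading=270, draw]
Final: pos=(-38.285,-24.794), heading=270, 11 segment(s) drawn
Segments drawn: 11

Answer: 11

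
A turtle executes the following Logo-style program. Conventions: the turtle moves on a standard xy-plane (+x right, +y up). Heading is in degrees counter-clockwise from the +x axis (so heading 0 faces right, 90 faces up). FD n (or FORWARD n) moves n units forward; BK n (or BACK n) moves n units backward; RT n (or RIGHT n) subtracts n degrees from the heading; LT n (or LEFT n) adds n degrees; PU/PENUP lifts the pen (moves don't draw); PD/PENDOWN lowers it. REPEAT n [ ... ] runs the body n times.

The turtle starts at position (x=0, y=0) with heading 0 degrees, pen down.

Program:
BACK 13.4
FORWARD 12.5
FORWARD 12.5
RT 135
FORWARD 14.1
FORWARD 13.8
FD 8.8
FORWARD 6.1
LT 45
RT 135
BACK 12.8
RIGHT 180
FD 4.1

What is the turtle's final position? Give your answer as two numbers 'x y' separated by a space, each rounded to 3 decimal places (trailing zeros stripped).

Answer: -6.714 -42.214

Derivation:
Executing turtle program step by step:
Start: pos=(0,0), heading=0, pen down
BK 13.4: (0,0) -> (-13.4,0) [heading=0, draw]
FD 12.5: (-13.4,0) -> (-0.9,0) [heading=0, draw]
FD 12.5: (-0.9,0) -> (11.6,0) [heading=0, draw]
RT 135: heading 0 -> 225
FD 14.1: (11.6,0) -> (1.63,-9.97) [heading=225, draw]
FD 13.8: (1.63,-9.97) -> (-8.128,-19.728) [heading=225, draw]
FD 8.8: (-8.128,-19.728) -> (-14.351,-25.951) [heading=225, draw]
FD 6.1: (-14.351,-25.951) -> (-18.664,-30.264) [heading=225, draw]
LT 45: heading 225 -> 270
RT 135: heading 270 -> 135
BK 12.8: (-18.664,-30.264) -> (-9.613,-39.315) [heading=135, draw]
RT 180: heading 135 -> 315
FD 4.1: (-9.613,-39.315) -> (-6.714,-42.214) [heading=315, draw]
Final: pos=(-6.714,-42.214), heading=315, 9 segment(s) drawn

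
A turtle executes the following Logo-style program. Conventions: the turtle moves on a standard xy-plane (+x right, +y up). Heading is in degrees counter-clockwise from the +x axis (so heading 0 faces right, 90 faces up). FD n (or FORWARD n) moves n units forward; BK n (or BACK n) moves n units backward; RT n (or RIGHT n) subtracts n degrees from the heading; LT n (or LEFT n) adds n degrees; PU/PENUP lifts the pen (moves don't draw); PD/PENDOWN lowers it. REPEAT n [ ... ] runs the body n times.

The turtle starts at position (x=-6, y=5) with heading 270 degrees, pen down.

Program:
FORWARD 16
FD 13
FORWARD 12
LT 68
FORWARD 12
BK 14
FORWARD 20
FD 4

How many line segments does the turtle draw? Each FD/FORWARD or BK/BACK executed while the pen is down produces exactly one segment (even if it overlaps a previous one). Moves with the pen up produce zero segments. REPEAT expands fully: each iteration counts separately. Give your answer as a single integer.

Answer: 7

Derivation:
Executing turtle program step by step:
Start: pos=(-6,5), heading=270, pen down
FD 16: (-6,5) -> (-6,-11) [heading=270, draw]
FD 13: (-6,-11) -> (-6,-24) [heading=270, draw]
FD 12: (-6,-24) -> (-6,-36) [heading=270, draw]
LT 68: heading 270 -> 338
FD 12: (-6,-36) -> (5.126,-40.495) [heading=338, draw]
BK 14: (5.126,-40.495) -> (-7.854,-35.251) [heading=338, draw]
FD 20: (-7.854,-35.251) -> (10.689,-42.743) [heading=338, draw]
FD 4: (10.689,-42.743) -> (14.398,-44.241) [heading=338, draw]
Final: pos=(14.398,-44.241), heading=338, 7 segment(s) drawn
Segments drawn: 7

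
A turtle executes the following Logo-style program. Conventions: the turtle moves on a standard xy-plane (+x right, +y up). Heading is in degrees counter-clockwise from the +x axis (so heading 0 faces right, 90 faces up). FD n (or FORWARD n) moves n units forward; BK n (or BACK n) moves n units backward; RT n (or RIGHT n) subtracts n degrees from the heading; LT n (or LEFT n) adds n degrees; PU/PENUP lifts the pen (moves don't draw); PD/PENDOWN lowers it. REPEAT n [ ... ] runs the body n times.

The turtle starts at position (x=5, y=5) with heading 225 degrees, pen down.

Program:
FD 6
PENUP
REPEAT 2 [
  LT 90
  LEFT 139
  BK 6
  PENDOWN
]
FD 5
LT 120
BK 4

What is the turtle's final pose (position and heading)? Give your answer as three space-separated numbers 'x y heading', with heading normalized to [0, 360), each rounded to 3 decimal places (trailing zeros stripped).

Answer: -0.11 -8.596 83

Derivation:
Executing turtle program step by step:
Start: pos=(5,5), heading=225, pen down
FD 6: (5,5) -> (0.757,0.757) [heading=225, draw]
PU: pen up
REPEAT 2 [
  -- iteration 1/2 --
  LT 90: heading 225 -> 315
  LT 139: heading 315 -> 94
  BK 6: (0.757,0.757) -> (1.176,-5.228) [heading=94, move]
  PD: pen down
  -- iteration 2/2 --
  LT 90: heading 94 -> 184
  LT 139: heading 184 -> 323
  BK 6: (1.176,-5.228) -> (-3.616,-1.617) [heading=323, draw]
  PD: pen down
]
FD 5: (-3.616,-1.617) -> (0.377,-4.626) [heading=323, draw]
LT 120: heading 323 -> 83
BK 4: (0.377,-4.626) -> (-0.11,-8.596) [heading=83, draw]
Final: pos=(-0.11,-8.596), heading=83, 4 segment(s) drawn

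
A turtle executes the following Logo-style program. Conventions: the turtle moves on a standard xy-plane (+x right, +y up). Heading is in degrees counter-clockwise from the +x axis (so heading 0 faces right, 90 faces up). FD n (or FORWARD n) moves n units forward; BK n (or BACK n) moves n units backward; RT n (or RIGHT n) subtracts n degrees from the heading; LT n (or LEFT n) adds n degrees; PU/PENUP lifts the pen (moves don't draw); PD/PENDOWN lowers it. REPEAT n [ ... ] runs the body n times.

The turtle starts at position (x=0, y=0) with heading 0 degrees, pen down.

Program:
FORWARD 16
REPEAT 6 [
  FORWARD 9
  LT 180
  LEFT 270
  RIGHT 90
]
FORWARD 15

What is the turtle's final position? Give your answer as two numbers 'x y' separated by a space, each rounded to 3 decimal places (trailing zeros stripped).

Executing turtle program step by step:
Start: pos=(0,0), heading=0, pen down
FD 16: (0,0) -> (16,0) [heading=0, draw]
REPEAT 6 [
  -- iteration 1/6 --
  FD 9: (16,0) -> (25,0) [heading=0, draw]
  LT 180: heading 0 -> 180
  LT 270: heading 180 -> 90
  RT 90: heading 90 -> 0
  -- iteration 2/6 --
  FD 9: (25,0) -> (34,0) [heading=0, draw]
  LT 180: heading 0 -> 180
  LT 270: heading 180 -> 90
  RT 90: heading 90 -> 0
  -- iteration 3/6 --
  FD 9: (34,0) -> (43,0) [heading=0, draw]
  LT 180: heading 0 -> 180
  LT 270: heading 180 -> 90
  RT 90: heading 90 -> 0
  -- iteration 4/6 --
  FD 9: (43,0) -> (52,0) [heading=0, draw]
  LT 180: heading 0 -> 180
  LT 270: heading 180 -> 90
  RT 90: heading 90 -> 0
  -- iteration 5/6 --
  FD 9: (52,0) -> (61,0) [heading=0, draw]
  LT 180: heading 0 -> 180
  LT 270: heading 180 -> 90
  RT 90: heading 90 -> 0
  -- iteration 6/6 --
  FD 9: (61,0) -> (70,0) [heading=0, draw]
  LT 180: heading 0 -> 180
  LT 270: heading 180 -> 90
  RT 90: heading 90 -> 0
]
FD 15: (70,0) -> (85,0) [heading=0, draw]
Final: pos=(85,0), heading=0, 8 segment(s) drawn

Answer: 85 0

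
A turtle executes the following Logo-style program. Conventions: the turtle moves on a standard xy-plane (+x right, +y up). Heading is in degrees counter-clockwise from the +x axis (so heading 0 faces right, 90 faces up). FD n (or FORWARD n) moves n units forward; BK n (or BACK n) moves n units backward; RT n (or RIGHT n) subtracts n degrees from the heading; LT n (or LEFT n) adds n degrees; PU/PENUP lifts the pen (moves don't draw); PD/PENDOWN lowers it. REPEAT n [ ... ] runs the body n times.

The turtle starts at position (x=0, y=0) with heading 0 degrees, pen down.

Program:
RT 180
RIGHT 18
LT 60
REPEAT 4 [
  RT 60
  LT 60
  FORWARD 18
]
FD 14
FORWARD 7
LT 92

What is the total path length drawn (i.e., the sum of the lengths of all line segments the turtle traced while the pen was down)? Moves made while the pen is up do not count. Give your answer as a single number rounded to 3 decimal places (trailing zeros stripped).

Answer: 93

Derivation:
Executing turtle program step by step:
Start: pos=(0,0), heading=0, pen down
RT 180: heading 0 -> 180
RT 18: heading 180 -> 162
LT 60: heading 162 -> 222
REPEAT 4 [
  -- iteration 1/4 --
  RT 60: heading 222 -> 162
  LT 60: heading 162 -> 222
  FD 18: (0,0) -> (-13.377,-12.044) [heading=222, draw]
  -- iteration 2/4 --
  RT 60: heading 222 -> 162
  LT 60: heading 162 -> 222
  FD 18: (-13.377,-12.044) -> (-26.753,-24.089) [heading=222, draw]
  -- iteration 3/4 --
  RT 60: heading 222 -> 162
  LT 60: heading 162 -> 222
  FD 18: (-26.753,-24.089) -> (-40.13,-36.133) [heading=222, draw]
  -- iteration 4/4 --
  RT 60: heading 222 -> 162
  LT 60: heading 162 -> 222
  FD 18: (-40.13,-36.133) -> (-53.506,-48.177) [heading=222, draw]
]
FD 14: (-53.506,-48.177) -> (-63.91,-57.545) [heading=222, draw]
FD 7: (-63.91,-57.545) -> (-69.112,-62.229) [heading=222, draw]
LT 92: heading 222 -> 314
Final: pos=(-69.112,-62.229), heading=314, 6 segment(s) drawn

Segment lengths:
  seg 1: (0,0) -> (-13.377,-12.044), length = 18
  seg 2: (-13.377,-12.044) -> (-26.753,-24.089), length = 18
  seg 3: (-26.753,-24.089) -> (-40.13,-36.133), length = 18
  seg 4: (-40.13,-36.133) -> (-53.506,-48.177), length = 18
  seg 5: (-53.506,-48.177) -> (-63.91,-57.545), length = 14
  seg 6: (-63.91,-57.545) -> (-69.112,-62.229), length = 7
Total = 93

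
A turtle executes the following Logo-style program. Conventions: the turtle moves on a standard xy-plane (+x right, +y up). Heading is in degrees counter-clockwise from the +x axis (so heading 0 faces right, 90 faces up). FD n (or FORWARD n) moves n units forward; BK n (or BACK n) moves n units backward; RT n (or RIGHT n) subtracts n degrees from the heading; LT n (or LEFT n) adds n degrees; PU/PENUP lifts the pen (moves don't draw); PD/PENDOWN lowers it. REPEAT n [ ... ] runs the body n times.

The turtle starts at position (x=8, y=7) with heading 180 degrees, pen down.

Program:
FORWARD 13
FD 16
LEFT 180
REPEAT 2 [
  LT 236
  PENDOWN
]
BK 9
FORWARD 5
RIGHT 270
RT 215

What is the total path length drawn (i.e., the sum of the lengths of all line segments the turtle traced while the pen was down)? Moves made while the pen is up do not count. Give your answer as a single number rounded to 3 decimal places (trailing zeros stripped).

Executing turtle program step by step:
Start: pos=(8,7), heading=180, pen down
FD 13: (8,7) -> (-5,7) [heading=180, draw]
FD 16: (-5,7) -> (-21,7) [heading=180, draw]
LT 180: heading 180 -> 0
REPEAT 2 [
  -- iteration 1/2 --
  LT 236: heading 0 -> 236
  PD: pen down
  -- iteration 2/2 --
  LT 236: heading 236 -> 112
  PD: pen down
]
BK 9: (-21,7) -> (-17.629,-1.345) [heading=112, draw]
FD 5: (-17.629,-1.345) -> (-19.502,3.291) [heading=112, draw]
RT 270: heading 112 -> 202
RT 215: heading 202 -> 347
Final: pos=(-19.502,3.291), heading=347, 4 segment(s) drawn

Segment lengths:
  seg 1: (8,7) -> (-5,7), length = 13
  seg 2: (-5,7) -> (-21,7), length = 16
  seg 3: (-21,7) -> (-17.629,-1.345), length = 9
  seg 4: (-17.629,-1.345) -> (-19.502,3.291), length = 5
Total = 43

Answer: 43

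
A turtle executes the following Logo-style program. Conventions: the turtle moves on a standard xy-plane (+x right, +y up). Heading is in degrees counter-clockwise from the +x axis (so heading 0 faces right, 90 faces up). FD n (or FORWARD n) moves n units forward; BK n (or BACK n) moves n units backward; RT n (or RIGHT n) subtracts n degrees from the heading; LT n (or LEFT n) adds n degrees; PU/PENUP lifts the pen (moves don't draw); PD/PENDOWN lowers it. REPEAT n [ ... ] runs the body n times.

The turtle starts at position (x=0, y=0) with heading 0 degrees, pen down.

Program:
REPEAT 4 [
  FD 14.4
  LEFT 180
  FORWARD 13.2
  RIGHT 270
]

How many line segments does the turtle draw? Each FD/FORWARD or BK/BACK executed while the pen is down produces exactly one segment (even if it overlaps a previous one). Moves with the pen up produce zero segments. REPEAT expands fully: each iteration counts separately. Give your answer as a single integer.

Executing turtle program step by step:
Start: pos=(0,0), heading=0, pen down
REPEAT 4 [
  -- iteration 1/4 --
  FD 14.4: (0,0) -> (14.4,0) [heading=0, draw]
  LT 180: heading 0 -> 180
  FD 13.2: (14.4,0) -> (1.2,0) [heading=180, draw]
  RT 270: heading 180 -> 270
  -- iteration 2/4 --
  FD 14.4: (1.2,0) -> (1.2,-14.4) [heading=270, draw]
  LT 180: heading 270 -> 90
  FD 13.2: (1.2,-14.4) -> (1.2,-1.2) [heading=90, draw]
  RT 270: heading 90 -> 180
  -- iteration 3/4 --
  FD 14.4: (1.2,-1.2) -> (-13.2,-1.2) [heading=180, draw]
  LT 180: heading 180 -> 0
  FD 13.2: (-13.2,-1.2) -> (0,-1.2) [heading=0, draw]
  RT 270: heading 0 -> 90
  -- iteration 4/4 --
  FD 14.4: (0,-1.2) -> (0,13.2) [heading=90, draw]
  LT 180: heading 90 -> 270
  FD 13.2: (0,13.2) -> (0,0) [heading=270, draw]
  RT 270: heading 270 -> 0
]
Final: pos=(0,0), heading=0, 8 segment(s) drawn
Segments drawn: 8

Answer: 8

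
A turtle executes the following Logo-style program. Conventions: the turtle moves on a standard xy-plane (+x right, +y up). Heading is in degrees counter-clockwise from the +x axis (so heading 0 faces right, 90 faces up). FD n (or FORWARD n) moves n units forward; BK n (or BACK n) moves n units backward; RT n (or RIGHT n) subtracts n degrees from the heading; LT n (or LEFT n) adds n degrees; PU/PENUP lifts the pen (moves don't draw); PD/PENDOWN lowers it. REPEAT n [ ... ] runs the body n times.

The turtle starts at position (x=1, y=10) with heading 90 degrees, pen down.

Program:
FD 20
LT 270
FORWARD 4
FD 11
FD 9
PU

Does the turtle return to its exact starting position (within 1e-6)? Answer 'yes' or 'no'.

Executing turtle program step by step:
Start: pos=(1,10), heading=90, pen down
FD 20: (1,10) -> (1,30) [heading=90, draw]
LT 270: heading 90 -> 0
FD 4: (1,30) -> (5,30) [heading=0, draw]
FD 11: (5,30) -> (16,30) [heading=0, draw]
FD 9: (16,30) -> (25,30) [heading=0, draw]
PU: pen up
Final: pos=(25,30), heading=0, 4 segment(s) drawn

Start position: (1, 10)
Final position: (25, 30)
Distance = 31.241; >= 1e-6 -> NOT closed

Answer: no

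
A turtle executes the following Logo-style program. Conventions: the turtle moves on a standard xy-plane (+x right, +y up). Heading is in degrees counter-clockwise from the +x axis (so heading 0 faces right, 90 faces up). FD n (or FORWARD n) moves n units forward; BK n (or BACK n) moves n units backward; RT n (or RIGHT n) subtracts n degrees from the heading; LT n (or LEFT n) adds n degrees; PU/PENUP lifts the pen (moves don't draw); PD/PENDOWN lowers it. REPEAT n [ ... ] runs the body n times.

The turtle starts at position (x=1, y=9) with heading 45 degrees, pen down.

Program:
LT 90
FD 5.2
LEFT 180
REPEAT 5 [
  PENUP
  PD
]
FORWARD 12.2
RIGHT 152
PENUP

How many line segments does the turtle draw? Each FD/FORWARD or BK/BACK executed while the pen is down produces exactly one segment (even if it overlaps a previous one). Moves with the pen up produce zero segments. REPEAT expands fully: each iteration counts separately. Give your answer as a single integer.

Executing turtle program step by step:
Start: pos=(1,9), heading=45, pen down
LT 90: heading 45 -> 135
FD 5.2: (1,9) -> (-2.677,12.677) [heading=135, draw]
LT 180: heading 135 -> 315
REPEAT 5 [
  -- iteration 1/5 --
  PU: pen up
  PD: pen down
  -- iteration 2/5 --
  PU: pen up
  PD: pen down
  -- iteration 3/5 --
  PU: pen up
  PD: pen down
  -- iteration 4/5 --
  PU: pen up
  PD: pen down
  -- iteration 5/5 --
  PU: pen up
  PD: pen down
]
FD 12.2: (-2.677,12.677) -> (5.95,4.05) [heading=315, draw]
RT 152: heading 315 -> 163
PU: pen up
Final: pos=(5.95,4.05), heading=163, 2 segment(s) drawn
Segments drawn: 2

Answer: 2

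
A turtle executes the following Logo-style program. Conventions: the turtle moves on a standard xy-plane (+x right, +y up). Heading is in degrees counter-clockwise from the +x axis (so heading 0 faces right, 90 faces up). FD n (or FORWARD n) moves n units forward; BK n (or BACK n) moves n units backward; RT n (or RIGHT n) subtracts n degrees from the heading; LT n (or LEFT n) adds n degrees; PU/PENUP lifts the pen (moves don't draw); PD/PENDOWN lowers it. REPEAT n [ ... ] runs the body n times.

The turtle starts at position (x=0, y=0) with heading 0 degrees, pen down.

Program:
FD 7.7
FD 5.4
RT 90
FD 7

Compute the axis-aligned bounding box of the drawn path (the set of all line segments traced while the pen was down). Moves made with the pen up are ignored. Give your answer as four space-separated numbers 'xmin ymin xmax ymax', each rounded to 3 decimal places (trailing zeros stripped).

Answer: 0 -7 13.1 0

Derivation:
Executing turtle program step by step:
Start: pos=(0,0), heading=0, pen down
FD 7.7: (0,0) -> (7.7,0) [heading=0, draw]
FD 5.4: (7.7,0) -> (13.1,0) [heading=0, draw]
RT 90: heading 0 -> 270
FD 7: (13.1,0) -> (13.1,-7) [heading=270, draw]
Final: pos=(13.1,-7), heading=270, 3 segment(s) drawn

Segment endpoints: x in {0, 7.7, 13.1}, y in {-7, 0}
xmin=0, ymin=-7, xmax=13.1, ymax=0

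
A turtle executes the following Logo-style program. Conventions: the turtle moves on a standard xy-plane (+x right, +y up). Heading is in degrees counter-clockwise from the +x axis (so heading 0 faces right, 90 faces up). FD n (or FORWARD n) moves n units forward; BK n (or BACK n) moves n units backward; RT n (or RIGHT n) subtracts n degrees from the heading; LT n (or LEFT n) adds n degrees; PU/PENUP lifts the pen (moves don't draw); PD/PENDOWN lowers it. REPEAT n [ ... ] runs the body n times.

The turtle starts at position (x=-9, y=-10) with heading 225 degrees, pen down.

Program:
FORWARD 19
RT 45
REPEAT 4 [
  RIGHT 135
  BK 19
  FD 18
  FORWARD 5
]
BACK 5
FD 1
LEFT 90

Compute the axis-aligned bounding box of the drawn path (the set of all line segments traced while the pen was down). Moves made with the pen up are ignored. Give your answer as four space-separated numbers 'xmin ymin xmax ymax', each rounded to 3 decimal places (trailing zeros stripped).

Answer: -41.435 -38.042 -6.172 -1.607

Derivation:
Executing turtle program step by step:
Start: pos=(-9,-10), heading=225, pen down
FD 19: (-9,-10) -> (-22.435,-23.435) [heading=225, draw]
RT 45: heading 225 -> 180
REPEAT 4 [
  -- iteration 1/4 --
  RT 135: heading 180 -> 45
  BK 19: (-22.435,-23.435) -> (-35.87,-36.87) [heading=45, draw]
  FD 18: (-35.87,-36.87) -> (-23.142,-24.142) [heading=45, draw]
  FD 5: (-23.142,-24.142) -> (-19.607,-20.607) [heading=45, draw]
  -- iteration 2/4 --
  RT 135: heading 45 -> 270
  BK 19: (-19.607,-20.607) -> (-19.607,-1.607) [heading=270, draw]
  FD 18: (-19.607,-1.607) -> (-19.607,-19.607) [heading=270, draw]
  FD 5: (-19.607,-19.607) -> (-19.607,-24.607) [heading=270, draw]
  -- iteration 3/4 --
  RT 135: heading 270 -> 135
  BK 19: (-19.607,-24.607) -> (-6.172,-38.042) [heading=135, draw]
  FD 18: (-6.172,-38.042) -> (-18.899,-25.314) [heading=135, draw]
  FD 5: (-18.899,-25.314) -> (-22.435,-21.778) [heading=135, draw]
  -- iteration 4/4 --
  RT 135: heading 135 -> 0
  BK 19: (-22.435,-21.778) -> (-41.435,-21.778) [heading=0, draw]
  FD 18: (-41.435,-21.778) -> (-23.435,-21.778) [heading=0, draw]
  FD 5: (-23.435,-21.778) -> (-18.435,-21.778) [heading=0, draw]
]
BK 5: (-18.435,-21.778) -> (-23.435,-21.778) [heading=0, draw]
FD 1: (-23.435,-21.778) -> (-22.435,-21.778) [heading=0, draw]
LT 90: heading 0 -> 90
Final: pos=(-22.435,-21.778), heading=90, 15 segment(s) drawn

Segment endpoints: x in {-41.435, -35.87, -23.435, -23.142, -22.435, -19.607, -18.899, -18.435, -9, -6.172}, y in {-38.042, -36.87, -25.314, -24.607, -24.142, -23.435, -21.778, -21.778, -20.607, -19.607, -10, -1.607}
xmin=-41.435, ymin=-38.042, xmax=-6.172, ymax=-1.607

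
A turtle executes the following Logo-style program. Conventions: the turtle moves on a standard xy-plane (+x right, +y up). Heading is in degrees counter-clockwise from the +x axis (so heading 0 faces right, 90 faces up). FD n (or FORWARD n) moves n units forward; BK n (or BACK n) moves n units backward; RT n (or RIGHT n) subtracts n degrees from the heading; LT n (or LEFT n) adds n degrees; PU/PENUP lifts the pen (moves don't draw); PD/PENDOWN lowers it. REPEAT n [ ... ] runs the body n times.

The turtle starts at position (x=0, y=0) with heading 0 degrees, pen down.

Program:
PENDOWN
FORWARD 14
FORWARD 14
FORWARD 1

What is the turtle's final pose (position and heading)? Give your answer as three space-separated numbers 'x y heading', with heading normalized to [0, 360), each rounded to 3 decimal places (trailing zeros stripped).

Executing turtle program step by step:
Start: pos=(0,0), heading=0, pen down
PD: pen down
FD 14: (0,0) -> (14,0) [heading=0, draw]
FD 14: (14,0) -> (28,0) [heading=0, draw]
FD 1: (28,0) -> (29,0) [heading=0, draw]
Final: pos=(29,0), heading=0, 3 segment(s) drawn

Answer: 29 0 0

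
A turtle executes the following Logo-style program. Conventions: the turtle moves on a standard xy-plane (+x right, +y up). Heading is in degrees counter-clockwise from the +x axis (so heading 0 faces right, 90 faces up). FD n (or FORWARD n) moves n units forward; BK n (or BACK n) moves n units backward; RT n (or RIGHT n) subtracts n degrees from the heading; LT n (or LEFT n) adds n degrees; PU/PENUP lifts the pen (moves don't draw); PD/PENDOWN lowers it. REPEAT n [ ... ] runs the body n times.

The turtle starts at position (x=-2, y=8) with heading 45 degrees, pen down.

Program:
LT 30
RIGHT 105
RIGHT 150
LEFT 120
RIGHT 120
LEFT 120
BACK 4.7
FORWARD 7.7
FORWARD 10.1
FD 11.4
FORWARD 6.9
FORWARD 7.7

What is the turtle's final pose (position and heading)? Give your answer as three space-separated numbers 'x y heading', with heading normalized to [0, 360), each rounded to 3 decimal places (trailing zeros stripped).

Executing turtle program step by step:
Start: pos=(-2,8), heading=45, pen down
LT 30: heading 45 -> 75
RT 105: heading 75 -> 330
RT 150: heading 330 -> 180
LT 120: heading 180 -> 300
RT 120: heading 300 -> 180
LT 120: heading 180 -> 300
BK 4.7: (-2,8) -> (-4.35,12.07) [heading=300, draw]
FD 7.7: (-4.35,12.07) -> (-0.5,5.402) [heading=300, draw]
FD 10.1: (-0.5,5.402) -> (4.55,-3.345) [heading=300, draw]
FD 11.4: (4.55,-3.345) -> (10.25,-13.218) [heading=300, draw]
FD 6.9: (10.25,-13.218) -> (13.7,-19.193) [heading=300, draw]
FD 7.7: (13.7,-19.193) -> (17.55,-25.862) [heading=300, draw]
Final: pos=(17.55,-25.862), heading=300, 6 segment(s) drawn

Answer: 17.55 -25.862 300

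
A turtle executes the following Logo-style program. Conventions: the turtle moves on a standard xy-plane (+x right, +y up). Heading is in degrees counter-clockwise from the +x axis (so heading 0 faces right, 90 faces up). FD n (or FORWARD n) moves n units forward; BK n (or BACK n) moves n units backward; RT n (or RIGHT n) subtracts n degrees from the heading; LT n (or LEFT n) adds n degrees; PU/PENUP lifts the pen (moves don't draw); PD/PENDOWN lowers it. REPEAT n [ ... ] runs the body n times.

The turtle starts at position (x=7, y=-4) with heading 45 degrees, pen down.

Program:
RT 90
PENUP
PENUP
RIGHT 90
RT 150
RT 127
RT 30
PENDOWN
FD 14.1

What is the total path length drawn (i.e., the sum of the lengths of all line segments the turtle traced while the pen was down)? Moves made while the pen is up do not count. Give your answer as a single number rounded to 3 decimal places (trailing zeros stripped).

Executing turtle program step by step:
Start: pos=(7,-4), heading=45, pen down
RT 90: heading 45 -> 315
PU: pen up
PU: pen up
RT 90: heading 315 -> 225
RT 150: heading 225 -> 75
RT 127: heading 75 -> 308
RT 30: heading 308 -> 278
PD: pen down
FD 14.1: (7,-4) -> (8.962,-17.963) [heading=278, draw]
Final: pos=(8.962,-17.963), heading=278, 1 segment(s) drawn

Segment lengths:
  seg 1: (7,-4) -> (8.962,-17.963), length = 14.1
Total = 14.1

Answer: 14.1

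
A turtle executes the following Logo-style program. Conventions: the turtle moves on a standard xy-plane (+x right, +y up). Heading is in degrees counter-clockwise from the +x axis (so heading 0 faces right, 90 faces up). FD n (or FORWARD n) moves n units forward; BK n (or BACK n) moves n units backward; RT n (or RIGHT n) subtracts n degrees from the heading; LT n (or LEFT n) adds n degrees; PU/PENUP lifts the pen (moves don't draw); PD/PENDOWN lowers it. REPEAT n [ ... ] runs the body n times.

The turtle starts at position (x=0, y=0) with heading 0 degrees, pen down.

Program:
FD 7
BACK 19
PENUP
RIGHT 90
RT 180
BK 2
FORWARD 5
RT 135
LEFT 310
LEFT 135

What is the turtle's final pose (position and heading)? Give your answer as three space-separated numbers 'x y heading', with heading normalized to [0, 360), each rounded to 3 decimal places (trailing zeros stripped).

Answer: -12 3 40

Derivation:
Executing turtle program step by step:
Start: pos=(0,0), heading=0, pen down
FD 7: (0,0) -> (7,0) [heading=0, draw]
BK 19: (7,0) -> (-12,0) [heading=0, draw]
PU: pen up
RT 90: heading 0 -> 270
RT 180: heading 270 -> 90
BK 2: (-12,0) -> (-12,-2) [heading=90, move]
FD 5: (-12,-2) -> (-12,3) [heading=90, move]
RT 135: heading 90 -> 315
LT 310: heading 315 -> 265
LT 135: heading 265 -> 40
Final: pos=(-12,3), heading=40, 2 segment(s) drawn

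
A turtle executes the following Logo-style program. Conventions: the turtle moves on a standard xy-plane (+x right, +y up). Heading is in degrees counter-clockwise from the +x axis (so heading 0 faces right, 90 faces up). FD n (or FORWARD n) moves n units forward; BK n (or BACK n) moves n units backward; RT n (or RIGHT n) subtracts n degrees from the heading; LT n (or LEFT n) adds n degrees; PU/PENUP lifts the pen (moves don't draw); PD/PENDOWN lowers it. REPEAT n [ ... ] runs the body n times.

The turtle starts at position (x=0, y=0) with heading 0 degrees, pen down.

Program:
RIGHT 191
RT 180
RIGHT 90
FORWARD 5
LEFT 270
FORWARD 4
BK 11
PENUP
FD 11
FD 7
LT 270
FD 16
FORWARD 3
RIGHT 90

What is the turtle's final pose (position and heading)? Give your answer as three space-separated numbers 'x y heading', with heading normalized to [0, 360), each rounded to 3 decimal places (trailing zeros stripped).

Answer: -8.127 15.842 349

Derivation:
Executing turtle program step by step:
Start: pos=(0,0), heading=0, pen down
RT 191: heading 0 -> 169
RT 180: heading 169 -> 349
RT 90: heading 349 -> 259
FD 5: (0,0) -> (-0.954,-4.908) [heading=259, draw]
LT 270: heading 259 -> 169
FD 4: (-0.954,-4.908) -> (-4.881,-4.145) [heading=169, draw]
BK 11: (-4.881,-4.145) -> (5.917,-6.244) [heading=169, draw]
PU: pen up
FD 11: (5.917,-6.244) -> (-4.881,-4.145) [heading=169, move]
FD 7: (-4.881,-4.145) -> (-11.752,-2.809) [heading=169, move]
LT 270: heading 169 -> 79
FD 16: (-11.752,-2.809) -> (-8.699,12.897) [heading=79, move]
FD 3: (-8.699,12.897) -> (-8.127,15.842) [heading=79, move]
RT 90: heading 79 -> 349
Final: pos=(-8.127,15.842), heading=349, 3 segment(s) drawn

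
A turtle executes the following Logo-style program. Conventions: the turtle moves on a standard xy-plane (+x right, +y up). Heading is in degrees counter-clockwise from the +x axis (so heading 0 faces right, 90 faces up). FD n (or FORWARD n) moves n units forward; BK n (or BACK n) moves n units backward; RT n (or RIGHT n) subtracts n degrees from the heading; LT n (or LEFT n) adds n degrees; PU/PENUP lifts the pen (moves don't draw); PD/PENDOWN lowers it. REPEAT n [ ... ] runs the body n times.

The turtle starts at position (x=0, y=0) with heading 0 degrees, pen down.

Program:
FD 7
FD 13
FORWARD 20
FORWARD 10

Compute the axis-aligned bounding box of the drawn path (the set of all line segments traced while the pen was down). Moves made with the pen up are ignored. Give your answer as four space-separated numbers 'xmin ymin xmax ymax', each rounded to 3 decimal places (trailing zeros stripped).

Executing turtle program step by step:
Start: pos=(0,0), heading=0, pen down
FD 7: (0,0) -> (7,0) [heading=0, draw]
FD 13: (7,0) -> (20,0) [heading=0, draw]
FD 20: (20,0) -> (40,0) [heading=0, draw]
FD 10: (40,0) -> (50,0) [heading=0, draw]
Final: pos=(50,0), heading=0, 4 segment(s) drawn

Segment endpoints: x in {0, 7, 20, 40, 50}, y in {0}
xmin=0, ymin=0, xmax=50, ymax=0

Answer: 0 0 50 0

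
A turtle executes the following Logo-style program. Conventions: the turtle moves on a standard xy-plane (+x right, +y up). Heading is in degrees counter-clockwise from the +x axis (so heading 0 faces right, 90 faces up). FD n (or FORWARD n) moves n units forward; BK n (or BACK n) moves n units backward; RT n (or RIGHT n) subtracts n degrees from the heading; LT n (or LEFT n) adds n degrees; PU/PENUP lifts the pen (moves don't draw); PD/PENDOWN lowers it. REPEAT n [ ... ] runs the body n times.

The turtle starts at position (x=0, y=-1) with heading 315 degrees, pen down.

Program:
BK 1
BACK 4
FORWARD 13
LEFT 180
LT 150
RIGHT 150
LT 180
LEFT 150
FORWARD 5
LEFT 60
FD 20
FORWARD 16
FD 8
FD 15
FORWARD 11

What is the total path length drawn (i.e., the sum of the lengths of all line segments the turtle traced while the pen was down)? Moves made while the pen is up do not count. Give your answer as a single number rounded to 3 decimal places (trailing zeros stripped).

Executing turtle program step by step:
Start: pos=(0,-1), heading=315, pen down
BK 1: (0,-1) -> (-0.707,-0.293) [heading=315, draw]
BK 4: (-0.707,-0.293) -> (-3.536,2.536) [heading=315, draw]
FD 13: (-3.536,2.536) -> (5.657,-6.657) [heading=315, draw]
LT 180: heading 315 -> 135
LT 150: heading 135 -> 285
RT 150: heading 285 -> 135
LT 180: heading 135 -> 315
LT 150: heading 315 -> 105
FD 5: (5.657,-6.657) -> (4.363,-1.827) [heading=105, draw]
LT 60: heading 105 -> 165
FD 20: (4.363,-1.827) -> (-14.956,3.349) [heading=165, draw]
FD 16: (-14.956,3.349) -> (-30.411,7.49) [heading=165, draw]
FD 8: (-30.411,7.49) -> (-38.138,9.561) [heading=165, draw]
FD 15: (-38.138,9.561) -> (-52.627,13.443) [heading=165, draw]
FD 11: (-52.627,13.443) -> (-63.252,16.29) [heading=165, draw]
Final: pos=(-63.252,16.29), heading=165, 9 segment(s) drawn

Segment lengths:
  seg 1: (0,-1) -> (-0.707,-0.293), length = 1
  seg 2: (-0.707,-0.293) -> (-3.536,2.536), length = 4
  seg 3: (-3.536,2.536) -> (5.657,-6.657), length = 13
  seg 4: (5.657,-6.657) -> (4.363,-1.827), length = 5
  seg 5: (4.363,-1.827) -> (-14.956,3.349), length = 20
  seg 6: (-14.956,3.349) -> (-30.411,7.49), length = 16
  seg 7: (-30.411,7.49) -> (-38.138,9.561), length = 8
  seg 8: (-38.138,9.561) -> (-52.627,13.443), length = 15
  seg 9: (-52.627,13.443) -> (-63.252,16.29), length = 11
Total = 93

Answer: 93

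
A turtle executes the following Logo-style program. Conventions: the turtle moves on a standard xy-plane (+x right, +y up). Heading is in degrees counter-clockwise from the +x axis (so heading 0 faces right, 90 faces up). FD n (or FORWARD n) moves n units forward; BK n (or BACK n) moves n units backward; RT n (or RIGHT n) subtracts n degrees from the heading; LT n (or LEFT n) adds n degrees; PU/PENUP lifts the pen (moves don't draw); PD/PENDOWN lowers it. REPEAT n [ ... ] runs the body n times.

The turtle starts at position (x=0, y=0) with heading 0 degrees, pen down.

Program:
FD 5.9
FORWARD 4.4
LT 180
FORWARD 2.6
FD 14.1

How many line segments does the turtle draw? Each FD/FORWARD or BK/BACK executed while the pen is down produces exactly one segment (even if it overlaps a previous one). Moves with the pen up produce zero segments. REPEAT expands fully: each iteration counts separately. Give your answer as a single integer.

Executing turtle program step by step:
Start: pos=(0,0), heading=0, pen down
FD 5.9: (0,0) -> (5.9,0) [heading=0, draw]
FD 4.4: (5.9,0) -> (10.3,0) [heading=0, draw]
LT 180: heading 0 -> 180
FD 2.6: (10.3,0) -> (7.7,0) [heading=180, draw]
FD 14.1: (7.7,0) -> (-6.4,0) [heading=180, draw]
Final: pos=(-6.4,0), heading=180, 4 segment(s) drawn
Segments drawn: 4

Answer: 4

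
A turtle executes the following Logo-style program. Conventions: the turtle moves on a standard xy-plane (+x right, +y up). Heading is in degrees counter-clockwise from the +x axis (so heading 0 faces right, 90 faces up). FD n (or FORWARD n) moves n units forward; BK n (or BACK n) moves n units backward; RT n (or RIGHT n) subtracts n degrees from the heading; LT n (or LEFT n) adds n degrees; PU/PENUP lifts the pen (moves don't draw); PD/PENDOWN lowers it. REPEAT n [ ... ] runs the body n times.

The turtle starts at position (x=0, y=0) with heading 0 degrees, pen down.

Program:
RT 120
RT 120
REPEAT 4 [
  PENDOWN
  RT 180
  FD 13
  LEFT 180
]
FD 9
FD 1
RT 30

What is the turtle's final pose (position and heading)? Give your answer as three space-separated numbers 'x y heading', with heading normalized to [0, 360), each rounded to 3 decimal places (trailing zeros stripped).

Answer: 21 -36.373 90

Derivation:
Executing turtle program step by step:
Start: pos=(0,0), heading=0, pen down
RT 120: heading 0 -> 240
RT 120: heading 240 -> 120
REPEAT 4 [
  -- iteration 1/4 --
  PD: pen down
  RT 180: heading 120 -> 300
  FD 13: (0,0) -> (6.5,-11.258) [heading=300, draw]
  LT 180: heading 300 -> 120
  -- iteration 2/4 --
  PD: pen down
  RT 180: heading 120 -> 300
  FD 13: (6.5,-11.258) -> (13,-22.517) [heading=300, draw]
  LT 180: heading 300 -> 120
  -- iteration 3/4 --
  PD: pen down
  RT 180: heading 120 -> 300
  FD 13: (13,-22.517) -> (19.5,-33.775) [heading=300, draw]
  LT 180: heading 300 -> 120
  -- iteration 4/4 --
  PD: pen down
  RT 180: heading 120 -> 300
  FD 13: (19.5,-33.775) -> (26,-45.033) [heading=300, draw]
  LT 180: heading 300 -> 120
]
FD 9: (26,-45.033) -> (21.5,-37.239) [heading=120, draw]
FD 1: (21.5,-37.239) -> (21,-36.373) [heading=120, draw]
RT 30: heading 120 -> 90
Final: pos=(21,-36.373), heading=90, 6 segment(s) drawn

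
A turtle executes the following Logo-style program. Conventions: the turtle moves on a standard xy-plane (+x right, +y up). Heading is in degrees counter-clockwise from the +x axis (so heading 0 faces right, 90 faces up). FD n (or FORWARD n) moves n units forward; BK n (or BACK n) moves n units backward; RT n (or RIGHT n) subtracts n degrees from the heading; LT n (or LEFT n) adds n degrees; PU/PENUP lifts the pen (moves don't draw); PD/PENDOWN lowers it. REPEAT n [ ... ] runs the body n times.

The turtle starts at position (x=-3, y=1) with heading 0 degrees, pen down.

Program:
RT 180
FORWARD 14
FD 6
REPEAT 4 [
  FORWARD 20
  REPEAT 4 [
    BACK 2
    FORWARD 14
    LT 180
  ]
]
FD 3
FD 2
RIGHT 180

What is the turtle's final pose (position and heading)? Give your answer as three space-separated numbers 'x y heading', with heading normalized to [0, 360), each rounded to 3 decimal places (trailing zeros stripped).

Answer: -108 1 0

Derivation:
Executing turtle program step by step:
Start: pos=(-3,1), heading=0, pen down
RT 180: heading 0 -> 180
FD 14: (-3,1) -> (-17,1) [heading=180, draw]
FD 6: (-17,1) -> (-23,1) [heading=180, draw]
REPEAT 4 [
  -- iteration 1/4 --
  FD 20: (-23,1) -> (-43,1) [heading=180, draw]
  REPEAT 4 [
    -- iteration 1/4 --
    BK 2: (-43,1) -> (-41,1) [heading=180, draw]
    FD 14: (-41,1) -> (-55,1) [heading=180, draw]
    LT 180: heading 180 -> 0
    -- iteration 2/4 --
    BK 2: (-55,1) -> (-57,1) [heading=0, draw]
    FD 14: (-57,1) -> (-43,1) [heading=0, draw]
    LT 180: heading 0 -> 180
    -- iteration 3/4 --
    BK 2: (-43,1) -> (-41,1) [heading=180, draw]
    FD 14: (-41,1) -> (-55,1) [heading=180, draw]
    LT 180: heading 180 -> 0
    -- iteration 4/4 --
    BK 2: (-55,1) -> (-57,1) [heading=0, draw]
    FD 14: (-57,1) -> (-43,1) [heading=0, draw]
    LT 180: heading 0 -> 180
  ]
  -- iteration 2/4 --
  FD 20: (-43,1) -> (-63,1) [heading=180, draw]
  REPEAT 4 [
    -- iteration 1/4 --
    BK 2: (-63,1) -> (-61,1) [heading=180, draw]
    FD 14: (-61,1) -> (-75,1) [heading=180, draw]
    LT 180: heading 180 -> 0
    -- iteration 2/4 --
    BK 2: (-75,1) -> (-77,1) [heading=0, draw]
    FD 14: (-77,1) -> (-63,1) [heading=0, draw]
    LT 180: heading 0 -> 180
    -- iteration 3/4 --
    BK 2: (-63,1) -> (-61,1) [heading=180, draw]
    FD 14: (-61,1) -> (-75,1) [heading=180, draw]
    LT 180: heading 180 -> 0
    -- iteration 4/4 --
    BK 2: (-75,1) -> (-77,1) [heading=0, draw]
    FD 14: (-77,1) -> (-63,1) [heading=0, draw]
    LT 180: heading 0 -> 180
  ]
  -- iteration 3/4 --
  FD 20: (-63,1) -> (-83,1) [heading=180, draw]
  REPEAT 4 [
    -- iteration 1/4 --
    BK 2: (-83,1) -> (-81,1) [heading=180, draw]
    FD 14: (-81,1) -> (-95,1) [heading=180, draw]
    LT 180: heading 180 -> 0
    -- iteration 2/4 --
    BK 2: (-95,1) -> (-97,1) [heading=0, draw]
    FD 14: (-97,1) -> (-83,1) [heading=0, draw]
    LT 180: heading 0 -> 180
    -- iteration 3/4 --
    BK 2: (-83,1) -> (-81,1) [heading=180, draw]
    FD 14: (-81,1) -> (-95,1) [heading=180, draw]
    LT 180: heading 180 -> 0
    -- iteration 4/4 --
    BK 2: (-95,1) -> (-97,1) [heading=0, draw]
    FD 14: (-97,1) -> (-83,1) [heading=0, draw]
    LT 180: heading 0 -> 180
  ]
  -- iteration 4/4 --
  FD 20: (-83,1) -> (-103,1) [heading=180, draw]
  REPEAT 4 [
    -- iteration 1/4 --
    BK 2: (-103,1) -> (-101,1) [heading=180, draw]
    FD 14: (-101,1) -> (-115,1) [heading=180, draw]
    LT 180: heading 180 -> 0
    -- iteration 2/4 --
    BK 2: (-115,1) -> (-117,1) [heading=0, draw]
    FD 14: (-117,1) -> (-103,1) [heading=0, draw]
    LT 180: heading 0 -> 180
    -- iteration 3/4 --
    BK 2: (-103,1) -> (-101,1) [heading=180, draw]
    FD 14: (-101,1) -> (-115,1) [heading=180, draw]
    LT 180: heading 180 -> 0
    -- iteration 4/4 --
    BK 2: (-115,1) -> (-117,1) [heading=0, draw]
    FD 14: (-117,1) -> (-103,1) [heading=0, draw]
    LT 180: heading 0 -> 180
  ]
]
FD 3: (-103,1) -> (-106,1) [heading=180, draw]
FD 2: (-106,1) -> (-108,1) [heading=180, draw]
RT 180: heading 180 -> 0
Final: pos=(-108,1), heading=0, 40 segment(s) drawn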